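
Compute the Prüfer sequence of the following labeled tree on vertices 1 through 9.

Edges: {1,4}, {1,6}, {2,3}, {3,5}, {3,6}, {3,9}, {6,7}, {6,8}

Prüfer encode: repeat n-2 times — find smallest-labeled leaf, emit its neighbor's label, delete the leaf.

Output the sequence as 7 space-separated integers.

Answer: 3 1 6 3 6 6 3

Derivation:
Step 1: leaves = {2,4,5,7,8,9}. Remove smallest leaf 2, emit neighbor 3.
Step 2: leaves = {4,5,7,8,9}. Remove smallest leaf 4, emit neighbor 1.
Step 3: leaves = {1,5,7,8,9}. Remove smallest leaf 1, emit neighbor 6.
Step 4: leaves = {5,7,8,9}. Remove smallest leaf 5, emit neighbor 3.
Step 5: leaves = {7,8,9}. Remove smallest leaf 7, emit neighbor 6.
Step 6: leaves = {8,9}. Remove smallest leaf 8, emit neighbor 6.
Step 7: leaves = {6,9}. Remove smallest leaf 6, emit neighbor 3.
Done: 2 vertices remain (3, 9). Sequence = [3 1 6 3 6 6 3]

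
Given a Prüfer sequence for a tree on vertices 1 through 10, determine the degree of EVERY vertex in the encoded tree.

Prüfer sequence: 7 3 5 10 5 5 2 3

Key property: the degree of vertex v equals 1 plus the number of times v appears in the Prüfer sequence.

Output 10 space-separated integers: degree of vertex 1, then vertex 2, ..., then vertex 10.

p_1 = 7: count[7] becomes 1
p_2 = 3: count[3] becomes 1
p_3 = 5: count[5] becomes 1
p_4 = 10: count[10] becomes 1
p_5 = 5: count[5] becomes 2
p_6 = 5: count[5] becomes 3
p_7 = 2: count[2] becomes 1
p_8 = 3: count[3] becomes 2
Degrees (1 + count): deg[1]=1+0=1, deg[2]=1+1=2, deg[3]=1+2=3, deg[4]=1+0=1, deg[5]=1+3=4, deg[6]=1+0=1, deg[7]=1+1=2, deg[8]=1+0=1, deg[9]=1+0=1, deg[10]=1+1=2

Answer: 1 2 3 1 4 1 2 1 1 2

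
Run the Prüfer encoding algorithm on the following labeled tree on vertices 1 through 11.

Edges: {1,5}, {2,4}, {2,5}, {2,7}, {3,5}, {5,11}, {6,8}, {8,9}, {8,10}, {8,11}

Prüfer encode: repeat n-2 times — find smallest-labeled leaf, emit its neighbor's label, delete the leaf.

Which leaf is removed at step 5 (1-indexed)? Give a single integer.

Step 1: current leaves = {1,3,4,6,7,9,10}. Remove leaf 1 (neighbor: 5).
Step 2: current leaves = {3,4,6,7,9,10}. Remove leaf 3 (neighbor: 5).
Step 3: current leaves = {4,6,7,9,10}. Remove leaf 4 (neighbor: 2).
Step 4: current leaves = {6,7,9,10}. Remove leaf 6 (neighbor: 8).
Step 5: current leaves = {7,9,10}. Remove leaf 7 (neighbor: 2).

Answer: 7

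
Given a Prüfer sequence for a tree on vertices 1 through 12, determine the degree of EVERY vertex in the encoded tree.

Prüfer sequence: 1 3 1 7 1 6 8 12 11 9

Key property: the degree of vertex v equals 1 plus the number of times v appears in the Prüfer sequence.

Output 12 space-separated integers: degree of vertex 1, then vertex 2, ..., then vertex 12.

p_1 = 1: count[1] becomes 1
p_2 = 3: count[3] becomes 1
p_3 = 1: count[1] becomes 2
p_4 = 7: count[7] becomes 1
p_5 = 1: count[1] becomes 3
p_6 = 6: count[6] becomes 1
p_7 = 8: count[8] becomes 1
p_8 = 12: count[12] becomes 1
p_9 = 11: count[11] becomes 1
p_10 = 9: count[9] becomes 1
Degrees (1 + count): deg[1]=1+3=4, deg[2]=1+0=1, deg[3]=1+1=2, deg[4]=1+0=1, deg[5]=1+0=1, deg[6]=1+1=2, deg[7]=1+1=2, deg[8]=1+1=2, deg[9]=1+1=2, deg[10]=1+0=1, deg[11]=1+1=2, deg[12]=1+1=2

Answer: 4 1 2 1 1 2 2 2 2 1 2 2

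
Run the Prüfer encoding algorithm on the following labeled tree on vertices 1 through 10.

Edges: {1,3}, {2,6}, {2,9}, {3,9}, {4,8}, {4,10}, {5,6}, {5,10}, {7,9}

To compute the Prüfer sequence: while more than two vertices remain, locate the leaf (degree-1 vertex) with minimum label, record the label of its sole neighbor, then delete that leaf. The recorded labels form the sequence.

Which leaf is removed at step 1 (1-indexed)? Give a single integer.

Answer: 1

Derivation:
Step 1: current leaves = {1,7,8}. Remove leaf 1 (neighbor: 3).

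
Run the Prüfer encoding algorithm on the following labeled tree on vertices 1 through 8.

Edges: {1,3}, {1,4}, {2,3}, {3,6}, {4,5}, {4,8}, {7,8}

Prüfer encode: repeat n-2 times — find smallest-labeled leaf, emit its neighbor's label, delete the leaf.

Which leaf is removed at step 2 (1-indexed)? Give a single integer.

Step 1: current leaves = {2,5,6,7}. Remove leaf 2 (neighbor: 3).
Step 2: current leaves = {5,6,7}. Remove leaf 5 (neighbor: 4).

Answer: 5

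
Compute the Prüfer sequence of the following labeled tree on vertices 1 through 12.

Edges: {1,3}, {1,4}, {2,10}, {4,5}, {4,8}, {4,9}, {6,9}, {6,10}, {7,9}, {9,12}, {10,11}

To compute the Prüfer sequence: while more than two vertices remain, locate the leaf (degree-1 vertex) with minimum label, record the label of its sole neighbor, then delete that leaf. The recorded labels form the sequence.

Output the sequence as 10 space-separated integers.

Answer: 10 1 4 4 9 4 9 10 6 9

Derivation:
Step 1: leaves = {2,3,5,7,8,11,12}. Remove smallest leaf 2, emit neighbor 10.
Step 2: leaves = {3,5,7,8,11,12}. Remove smallest leaf 3, emit neighbor 1.
Step 3: leaves = {1,5,7,8,11,12}. Remove smallest leaf 1, emit neighbor 4.
Step 4: leaves = {5,7,8,11,12}. Remove smallest leaf 5, emit neighbor 4.
Step 5: leaves = {7,8,11,12}. Remove smallest leaf 7, emit neighbor 9.
Step 6: leaves = {8,11,12}. Remove smallest leaf 8, emit neighbor 4.
Step 7: leaves = {4,11,12}. Remove smallest leaf 4, emit neighbor 9.
Step 8: leaves = {11,12}. Remove smallest leaf 11, emit neighbor 10.
Step 9: leaves = {10,12}. Remove smallest leaf 10, emit neighbor 6.
Step 10: leaves = {6,12}. Remove smallest leaf 6, emit neighbor 9.
Done: 2 vertices remain (9, 12). Sequence = [10 1 4 4 9 4 9 10 6 9]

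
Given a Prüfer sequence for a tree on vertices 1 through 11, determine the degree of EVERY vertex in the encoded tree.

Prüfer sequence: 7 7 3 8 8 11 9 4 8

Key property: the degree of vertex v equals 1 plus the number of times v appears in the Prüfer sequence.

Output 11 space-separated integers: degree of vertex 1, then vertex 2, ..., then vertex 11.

p_1 = 7: count[7] becomes 1
p_2 = 7: count[7] becomes 2
p_3 = 3: count[3] becomes 1
p_4 = 8: count[8] becomes 1
p_5 = 8: count[8] becomes 2
p_6 = 11: count[11] becomes 1
p_7 = 9: count[9] becomes 1
p_8 = 4: count[4] becomes 1
p_9 = 8: count[8] becomes 3
Degrees (1 + count): deg[1]=1+0=1, deg[2]=1+0=1, deg[3]=1+1=2, deg[4]=1+1=2, deg[5]=1+0=1, deg[6]=1+0=1, deg[7]=1+2=3, deg[8]=1+3=4, deg[9]=1+1=2, deg[10]=1+0=1, deg[11]=1+1=2

Answer: 1 1 2 2 1 1 3 4 2 1 2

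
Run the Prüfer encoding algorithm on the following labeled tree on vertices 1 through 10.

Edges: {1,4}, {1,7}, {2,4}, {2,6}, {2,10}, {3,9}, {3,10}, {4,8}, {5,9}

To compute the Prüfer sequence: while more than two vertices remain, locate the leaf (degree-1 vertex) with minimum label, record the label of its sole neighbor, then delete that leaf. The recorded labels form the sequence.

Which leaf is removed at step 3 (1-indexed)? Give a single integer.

Step 1: current leaves = {5,6,7,8}. Remove leaf 5 (neighbor: 9).
Step 2: current leaves = {6,7,8,9}. Remove leaf 6 (neighbor: 2).
Step 3: current leaves = {7,8,9}. Remove leaf 7 (neighbor: 1).

Answer: 7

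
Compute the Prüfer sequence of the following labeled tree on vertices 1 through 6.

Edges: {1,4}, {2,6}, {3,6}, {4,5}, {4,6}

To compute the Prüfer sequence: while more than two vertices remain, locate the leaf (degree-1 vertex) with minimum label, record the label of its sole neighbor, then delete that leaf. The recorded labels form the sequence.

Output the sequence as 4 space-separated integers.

Answer: 4 6 6 4

Derivation:
Step 1: leaves = {1,2,3,5}. Remove smallest leaf 1, emit neighbor 4.
Step 2: leaves = {2,3,5}. Remove smallest leaf 2, emit neighbor 6.
Step 3: leaves = {3,5}. Remove smallest leaf 3, emit neighbor 6.
Step 4: leaves = {5,6}. Remove smallest leaf 5, emit neighbor 4.
Done: 2 vertices remain (4, 6). Sequence = [4 6 6 4]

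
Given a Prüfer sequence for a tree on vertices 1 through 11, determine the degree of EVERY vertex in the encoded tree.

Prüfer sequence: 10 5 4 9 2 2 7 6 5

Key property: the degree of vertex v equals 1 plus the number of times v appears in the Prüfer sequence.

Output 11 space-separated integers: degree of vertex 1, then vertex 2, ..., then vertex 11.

p_1 = 10: count[10] becomes 1
p_2 = 5: count[5] becomes 1
p_3 = 4: count[4] becomes 1
p_4 = 9: count[9] becomes 1
p_5 = 2: count[2] becomes 1
p_6 = 2: count[2] becomes 2
p_7 = 7: count[7] becomes 1
p_8 = 6: count[6] becomes 1
p_9 = 5: count[5] becomes 2
Degrees (1 + count): deg[1]=1+0=1, deg[2]=1+2=3, deg[3]=1+0=1, deg[4]=1+1=2, deg[5]=1+2=3, deg[6]=1+1=2, deg[7]=1+1=2, deg[8]=1+0=1, deg[9]=1+1=2, deg[10]=1+1=2, deg[11]=1+0=1

Answer: 1 3 1 2 3 2 2 1 2 2 1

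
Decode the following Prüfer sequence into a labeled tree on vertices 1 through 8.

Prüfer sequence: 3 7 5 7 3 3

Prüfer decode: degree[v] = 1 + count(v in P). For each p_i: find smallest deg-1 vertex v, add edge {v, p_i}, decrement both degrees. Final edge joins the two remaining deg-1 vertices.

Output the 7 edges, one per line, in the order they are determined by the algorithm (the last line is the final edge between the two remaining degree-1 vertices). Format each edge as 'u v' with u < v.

Initial degrees: {1:1, 2:1, 3:4, 4:1, 5:2, 6:1, 7:3, 8:1}
Step 1: smallest deg-1 vertex = 1, p_1 = 3. Add edge {1,3}. Now deg[1]=0, deg[3]=3.
Step 2: smallest deg-1 vertex = 2, p_2 = 7. Add edge {2,7}. Now deg[2]=0, deg[7]=2.
Step 3: smallest deg-1 vertex = 4, p_3 = 5. Add edge {4,5}. Now deg[4]=0, deg[5]=1.
Step 4: smallest deg-1 vertex = 5, p_4 = 7. Add edge {5,7}. Now deg[5]=0, deg[7]=1.
Step 5: smallest deg-1 vertex = 6, p_5 = 3. Add edge {3,6}. Now deg[6]=0, deg[3]=2.
Step 6: smallest deg-1 vertex = 7, p_6 = 3. Add edge {3,7}. Now deg[7]=0, deg[3]=1.
Final: two remaining deg-1 vertices are 3, 8. Add edge {3,8}.

Answer: 1 3
2 7
4 5
5 7
3 6
3 7
3 8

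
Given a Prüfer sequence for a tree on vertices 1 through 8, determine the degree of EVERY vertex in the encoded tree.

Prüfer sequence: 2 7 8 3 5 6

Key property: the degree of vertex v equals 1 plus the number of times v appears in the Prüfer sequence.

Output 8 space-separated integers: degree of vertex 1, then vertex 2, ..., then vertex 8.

Answer: 1 2 2 1 2 2 2 2

Derivation:
p_1 = 2: count[2] becomes 1
p_2 = 7: count[7] becomes 1
p_3 = 8: count[8] becomes 1
p_4 = 3: count[3] becomes 1
p_5 = 5: count[5] becomes 1
p_6 = 6: count[6] becomes 1
Degrees (1 + count): deg[1]=1+0=1, deg[2]=1+1=2, deg[3]=1+1=2, deg[4]=1+0=1, deg[5]=1+1=2, deg[6]=1+1=2, deg[7]=1+1=2, deg[8]=1+1=2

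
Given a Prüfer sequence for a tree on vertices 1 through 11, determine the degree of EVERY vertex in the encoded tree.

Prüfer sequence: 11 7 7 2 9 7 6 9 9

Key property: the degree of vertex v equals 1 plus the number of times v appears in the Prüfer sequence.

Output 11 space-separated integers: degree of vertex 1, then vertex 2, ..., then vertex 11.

p_1 = 11: count[11] becomes 1
p_2 = 7: count[7] becomes 1
p_3 = 7: count[7] becomes 2
p_4 = 2: count[2] becomes 1
p_5 = 9: count[9] becomes 1
p_6 = 7: count[7] becomes 3
p_7 = 6: count[6] becomes 1
p_8 = 9: count[9] becomes 2
p_9 = 9: count[9] becomes 3
Degrees (1 + count): deg[1]=1+0=1, deg[2]=1+1=2, deg[3]=1+0=1, deg[4]=1+0=1, deg[5]=1+0=1, deg[6]=1+1=2, deg[7]=1+3=4, deg[8]=1+0=1, deg[9]=1+3=4, deg[10]=1+0=1, deg[11]=1+1=2

Answer: 1 2 1 1 1 2 4 1 4 1 2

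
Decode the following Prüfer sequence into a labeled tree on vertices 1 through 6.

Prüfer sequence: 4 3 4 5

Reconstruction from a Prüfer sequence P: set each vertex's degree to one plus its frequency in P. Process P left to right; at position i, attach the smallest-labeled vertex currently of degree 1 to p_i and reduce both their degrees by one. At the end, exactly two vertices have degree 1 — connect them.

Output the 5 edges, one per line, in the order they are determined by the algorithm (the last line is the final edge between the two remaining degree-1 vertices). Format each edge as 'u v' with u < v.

Answer: 1 4
2 3
3 4
4 5
5 6

Derivation:
Initial degrees: {1:1, 2:1, 3:2, 4:3, 5:2, 6:1}
Step 1: smallest deg-1 vertex = 1, p_1 = 4. Add edge {1,4}. Now deg[1]=0, deg[4]=2.
Step 2: smallest deg-1 vertex = 2, p_2 = 3. Add edge {2,3}. Now deg[2]=0, deg[3]=1.
Step 3: smallest deg-1 vertex = 3, p_3 = 4. Add edge {3,4}. Now deg[3]=0, deg[4]=1.
Step 4: smallest deg-1 vertex = 4, p_4 = 5. Add edge {4,5}. Now deg[4]=0, deg[5]=1.
Final: two remaining deg-1 vertices are 5, 6. Add edge {5,6}.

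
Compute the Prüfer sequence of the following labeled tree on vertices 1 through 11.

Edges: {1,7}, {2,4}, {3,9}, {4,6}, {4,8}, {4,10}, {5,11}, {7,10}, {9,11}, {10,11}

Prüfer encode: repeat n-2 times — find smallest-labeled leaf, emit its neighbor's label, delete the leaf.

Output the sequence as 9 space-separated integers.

Step 1: leaves = {1,2,3,5,6,8}. Remove smallest leaf 1, emit neighbor 7.
Step 2: leaves = {2,3,5,6,7,8}. Remove smallest leaf 2, emit neighbor 4.
Step 3: leaves = {3,5,6,7,8}. Remove smallest leaf 3, emit neighbor 9.
Step 4: leaves = {5,6,7,8,9}. Remove smallest leaf 5, emit neighbor 11.
Step 5: leaves = {6,7,8,9}. Remove smallest leaf 6, emit neighbor 4.
Step 6: leaves = {7,8,9}. Remove smallest leaf 7, emit neighbor 10.
Step 7: leaves = {8,9}. Remove smallest leaf 8, emit neighbor 4.
Step 8: leaves = {4,9}. Remove smallest leaf 4, emit neighbor 10.
Step 9: leaves = {9,10}. Remove smallest leaf 9, emit neighbor 11.
Done: 2 vertices remain (10, 11). Sequence = [7 4 9 11 4 10 4 10 11]

Answer: 7 4 9 11 4 10 4 10 11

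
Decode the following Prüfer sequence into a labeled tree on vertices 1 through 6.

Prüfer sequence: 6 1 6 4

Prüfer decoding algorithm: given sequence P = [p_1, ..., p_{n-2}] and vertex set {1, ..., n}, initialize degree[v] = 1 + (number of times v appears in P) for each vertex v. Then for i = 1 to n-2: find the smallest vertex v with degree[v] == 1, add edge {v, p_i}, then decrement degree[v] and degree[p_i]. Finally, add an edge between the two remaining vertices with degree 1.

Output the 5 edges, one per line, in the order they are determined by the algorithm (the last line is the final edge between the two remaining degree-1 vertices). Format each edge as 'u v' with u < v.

Initial degrees: {1:2, 2:1, 3:1, 4:2, 5:1, 6:3}
Step 1: smallest deg-1 vertex = 2, p_1 = 6. Add edge {2,6}. Now deg[2]=0, deg[6]=2.
Step 2: smallest deg-1 vertex = 3, p_2 = 1. Add edge {1,3}. Now deg[3]=0, deg[1]=1.
Step 3: smallest deg-1 vertex = 1, p_3 = 6. Add edge {1,6}. Now deg[1]=0, deg[6]=1.
Step 4: smallest deg-1 vertex = 5, p_4 = 4. Add edge {4,5}. Now deg[5]=0, deg[4]=1.
Final: two remaining deg-1 vertices are 4, 6. Add edge {4,6}.

Answer: 2 6
1 3
1 6
4 5
4 6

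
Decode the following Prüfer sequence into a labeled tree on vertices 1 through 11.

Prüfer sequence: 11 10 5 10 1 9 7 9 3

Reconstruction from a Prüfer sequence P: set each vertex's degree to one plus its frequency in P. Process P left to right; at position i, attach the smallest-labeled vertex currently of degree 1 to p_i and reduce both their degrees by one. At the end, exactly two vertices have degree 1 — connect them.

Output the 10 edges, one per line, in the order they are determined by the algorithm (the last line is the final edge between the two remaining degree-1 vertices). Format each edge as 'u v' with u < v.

Initial degrees: {1:2, 2:1, 3:2, 4:1, 5:2, 6:1, 7:2, 8:1, 9:3, 10:3, 11:2}
Step 1: smallest deg-1 vertex = 2, p_1 = 11. Add edge {2,11}. Now deg[2]=0, deg[11]=1.
Step 2: smallest deg-1 vertex = 4, p_2 = 10. Add edge {4,10}. Now deg[4]=0, deg[10]=2.
Step 3: smallest deg-1 vertex = 6, p_3 = 5. Add edge {5,6}. Now deg[6]=0, deg[5]=1.
Step 4: smallest deg-1 vertex = 5, p_4 = 10. Add edge {5,10}. Now deg[5]=0, deg[10]=1.
Step 5: smallest deg-1 vertex = 8, p_5 = 1. Add edge {1,8}. Now deg[8]=0, deg[1]=1.
Step 6: smallest deg-1 vertex = 1, p_6 = 9. Add edge {1,9}. Now deg[1]=0, deg[9]=2.
Step 7: smallest deg-1 vertex = 10, p_7 = 7. Add edge {7,10}. Now deg[10]=0, deg[7]=1.
Step 8: smallest deg-1 vertex = 7, p_8 = 9. Add edge {7,9}. Now deg[7]=0, deg[9]=1.
Step 9: smallest deg-1 vertex = 9, p_9 = 3. Add edge {3,9}. Now deg[9]=0, deg[3]=1.
Final: two remaining deg-1 vertices are 3, 11. Add edge {3,11}.

Answer: 2 11
4 10
5 6
5 10
1 8
1 9
7 10
7 9
3 9
3 11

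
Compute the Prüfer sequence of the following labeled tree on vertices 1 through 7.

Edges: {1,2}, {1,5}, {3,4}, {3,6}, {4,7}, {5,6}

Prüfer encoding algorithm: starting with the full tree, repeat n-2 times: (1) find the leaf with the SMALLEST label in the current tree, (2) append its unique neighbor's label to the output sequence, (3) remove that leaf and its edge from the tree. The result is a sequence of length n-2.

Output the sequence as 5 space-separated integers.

Step 1: leaves = {2,7}. Remove smallest leaf 2, emit neighbor 1.
Step 2: leaves = {1,7}. Remove smallest leaf 1, emit neighbor 5.
Step 3: leaves = {5,7}. Remove smallest leaf 5, emit neighbor 6.
Step 4: leaves = {6,7}. Remove smallest leaf 6, emit neighbor 3.
Step 5: leaves = {3,7}. Remove smallest leaf 3, emit neighbor 4.
Done: 2 vertices remain (4, 7). Sequence = [1 5 6 3 4]

Answer: 1 5 6 3 4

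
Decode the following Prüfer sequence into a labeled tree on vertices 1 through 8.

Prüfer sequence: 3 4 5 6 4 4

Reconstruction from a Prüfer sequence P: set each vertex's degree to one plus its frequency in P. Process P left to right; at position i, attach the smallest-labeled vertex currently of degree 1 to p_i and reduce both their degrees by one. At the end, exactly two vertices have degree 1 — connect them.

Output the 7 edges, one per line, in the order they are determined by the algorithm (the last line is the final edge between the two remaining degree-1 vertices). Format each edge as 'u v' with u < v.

Answer: 1 3
2 4
3 5
5 6
4 6
4 7
4 8

Derivation:
Initial degrees: {1:1, 2:1, 3:2, 4:4, 5:2, 6:2, 7:1, 8:1}
Step 1: smallest deg-1 vertex = 1, p_1 = 3. Add edge {1,3}. Now deg[1]=0, deg[3]=1.
Step 2: smallest deg-1 vertex = 2, p_2 = 4. Add edge {2,4}. Now deg[2]=0, deg[4]=3.
Step 3: smallest deg-1 vertex = 3, p_3 = 5. Add edge {3,5}. Now deg[3]=0, deg[5]=1.
Step 4: smallest deg-1 vertex = 5, p_4 = 6. Add edge {5,6}. Now deg[5]=0, deg[6]=1.
Step 5: smallest deg-1 vertex = 6, p_5 = 4. Add edge {4,6}. Now deg[6]=0, deg[4]=2.
Step 6: smallest deg-1 vertex = 7, p_6 = 4. Add edge {4,7}. Now deg[7]=0, deg[4]=1.
Final: two remaining deg-1 vertices are 4, 8. Add edge {4,8}.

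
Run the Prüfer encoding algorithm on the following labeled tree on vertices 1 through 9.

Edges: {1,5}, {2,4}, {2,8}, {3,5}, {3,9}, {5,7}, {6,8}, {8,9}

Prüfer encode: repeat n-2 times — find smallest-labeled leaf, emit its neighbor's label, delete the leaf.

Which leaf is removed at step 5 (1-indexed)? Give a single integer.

Step 1: current leaves = {1,4,6,7}. Remove leaf 1 (neighbor: 5).
Step 2: current leaves = {4,6,7}. Remove leaf 4 (neighbor: 2).
Step 3: current leaves = {2,6,7}. Remove leaf 2 (neighbor: 8).
Step 4: current leaves = {6,7}. Remove leaf 6 (neighbor: 8).
Step 5: current leaves = {7,8}. Remove leaf 7 (neighbor: 5).

Answer: 7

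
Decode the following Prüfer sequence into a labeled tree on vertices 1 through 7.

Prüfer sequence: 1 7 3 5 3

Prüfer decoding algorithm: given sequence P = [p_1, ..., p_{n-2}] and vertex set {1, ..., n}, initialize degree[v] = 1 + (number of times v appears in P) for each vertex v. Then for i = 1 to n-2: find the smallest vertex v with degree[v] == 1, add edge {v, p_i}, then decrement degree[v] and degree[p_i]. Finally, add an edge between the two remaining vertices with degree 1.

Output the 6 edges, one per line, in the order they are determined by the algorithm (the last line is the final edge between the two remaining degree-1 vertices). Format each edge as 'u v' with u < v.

Answer: 1 2
1 7
3 4
5 6
3 5
3 7

Derivation:
Initial degrees: {1:2, 2:1, 3:3, 4:1, 5:2, 6:1, 7:2}
Step 1: smallest deg-1 vertex = 2, p_1 = 1. Add edge {1,2}. Now deg[2]=0, deg[1]=1.
Step 2: smallest deg-1 vertex = 1, p_2 = 7. Add edge {1,7}. Now deg[1]=0, deg[7]=1.
Step 3: smallest deg-1 vertex = 4, p_3 = 3. Add edge {3,4}. Now deg[4]=0, deg[3]=2.
Step 4: smallest deg-1 vertex = 6, p_4 = 5. Add edge {5,6}. Now deg[6]=0, deg[5]=1.
Step 5: smallest deg-1 vertex = 5, p_5 = 3. Add edge {3,5}. Now deg[5]=0, deg[3]=1.
Final: two remaining deg-1 vertices are 3, 7. Add edge {3,7}.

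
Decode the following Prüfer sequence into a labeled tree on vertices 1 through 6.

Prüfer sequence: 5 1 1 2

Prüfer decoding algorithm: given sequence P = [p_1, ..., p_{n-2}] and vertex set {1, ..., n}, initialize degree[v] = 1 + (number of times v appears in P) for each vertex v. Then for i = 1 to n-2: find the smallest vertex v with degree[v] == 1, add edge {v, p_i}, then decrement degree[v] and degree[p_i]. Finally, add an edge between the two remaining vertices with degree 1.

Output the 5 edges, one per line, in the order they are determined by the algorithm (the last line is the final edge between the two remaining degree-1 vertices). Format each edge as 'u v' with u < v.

Initial degrees: {1:3, 2:2, 3:1, 4:1, 5:2, 6:1}
Step 1: smallest deg-1 vertex = 3, p_1 = 5. Add edge {3,5}. Now deg[3]=0, deg[5]=1.
Step 2: smallest deg-1 vertex = 4, p_2 = 1. Add edge {1,4}. Now deg[4]=0, deg[1]=2.
Step 3: smallest deg-1 vertex = 5, p_3 = 1. Add edge {1,5}. Now deg[5]=0, deg[1]=1.
Step 4: smallest deg-1 vertex = 1, p_4 = 2. Add edge {1,2}. Now deg[1]=0, deg[2]=1.
Final: two remaining deg-1 vertices are 2, 6. Add edge {2,6}.

Answer: 3 5
1 4
1 5
1 2
2 6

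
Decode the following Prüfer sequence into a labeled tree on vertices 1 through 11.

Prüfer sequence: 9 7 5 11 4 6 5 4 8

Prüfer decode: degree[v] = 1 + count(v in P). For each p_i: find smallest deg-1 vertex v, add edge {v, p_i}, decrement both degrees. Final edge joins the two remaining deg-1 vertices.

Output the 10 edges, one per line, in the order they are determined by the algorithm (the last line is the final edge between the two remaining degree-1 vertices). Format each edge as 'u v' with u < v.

Initial degrees: {1:1, 2:1, 3:1, 4:3, 5:3, 6:2, 7:2, 8:2, 9:2, 10:1, 11:2}
Step 1: smallest deg-1 vertex = 1, p_1 = 9. Add edge {1,9}. Now deg[1]=0, deg[9]=1.
Step 2: smallest deg-1 vertex = 2, p_2 = 7. Add edge {2,7}. Now deg[2]=0, deg[7]=1.
Step 3: smallest deg-1 vertex = 3, p_3 = 5. Add edge {3,5}. Now deg[3]=0, deg[5]=2.
Step 4: smallest deg-1 vertex = 7, p_4 = 11. Add edge {7,11}. Now deg[7]=0, deg[11]=1.
Step 5: smallest deg-1 vertex = 9, p_5 = 4. Add edge {4,9}. Now deg[9]=0, deg[4]=2.
Step 6: smallest deg-1 vertex = 10, p_6 = 6. Add edge {6,10}. Now deg[10]=0, deg[6]=1.
Step 7: smallest deg-1 vertex = 6, p_7 = 5. Add edge {5,6}. Now deg[6]=0, deg[5]=1.
Step 8: smallest deg-1 vertex = 5, p_8 = 4. Add edge {4,5}. Now deg[5]=0, deg[4]=1.
Step 9: smallest deg-1 vertex = 4, p_9 = 8. Add edge {4,8}. Now deg[4]=0, deg[8]=1.
Final: two remaining deg-1 vertices are 8, 11. Add edge {8,11}.

Answer: 1 9
2 7
3 5
7 11
4 9
6 10
5 6
4 5
4 8
8 11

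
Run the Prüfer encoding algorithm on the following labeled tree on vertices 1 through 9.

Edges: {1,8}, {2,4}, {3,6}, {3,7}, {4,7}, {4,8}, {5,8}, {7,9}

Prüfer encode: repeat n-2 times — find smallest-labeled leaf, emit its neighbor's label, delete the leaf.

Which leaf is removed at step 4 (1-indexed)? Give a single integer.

Answer: 6

Derivation:
Step 1: current leaves = {1,2,5,6,9}. Remove leaf 1 (neighbor: 8).
Step 2: current leaves = {2,5,6,9}. Remove leaf 2 (neighbor: 4).
Step 3: current leaves = {5,6,9}. Remove leaf 5 (neighbor: 8).
Step 4: current leaves = {6,8,9}. Remove leaf 6 (neighbor: 3).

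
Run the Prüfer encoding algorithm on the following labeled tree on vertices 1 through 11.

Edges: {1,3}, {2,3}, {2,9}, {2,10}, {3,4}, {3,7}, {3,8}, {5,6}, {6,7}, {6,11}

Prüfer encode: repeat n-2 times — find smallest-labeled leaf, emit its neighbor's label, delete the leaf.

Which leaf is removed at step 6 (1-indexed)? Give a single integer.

Answer: 10

Derivation:
Step 1: current leaves = {1,4,5,8,9,10,11}. Remove leaf 1 (neighbor: 3).
Step 2: current leaves = {4,5,8,9,10,11}. Remove leaf 4 (neighbor: 3).
Step 3: current leaves = {5,8,9,10,11}. Remove leaf 5 (neighbor: 6).
Step 4: current leaves = {8,9,10,11}. Remove leaf 8 (neighbor: 3).
Step 5: current leaves = {9,10,11}. Remove leaf 9 (neighbor: 2).
Step 6: current leaves = {10,11}. Remove leaf 10 (neighbor: 2).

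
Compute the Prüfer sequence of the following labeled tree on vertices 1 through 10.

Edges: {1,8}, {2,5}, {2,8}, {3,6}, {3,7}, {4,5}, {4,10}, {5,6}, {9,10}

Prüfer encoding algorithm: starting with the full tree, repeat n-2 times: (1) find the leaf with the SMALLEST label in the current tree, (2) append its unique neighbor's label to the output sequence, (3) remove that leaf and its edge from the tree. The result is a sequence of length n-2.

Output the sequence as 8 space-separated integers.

Step 1: leaves = {1,7,9}. Remove smallest leaf 1, emit neighbor 8.
Step 2: leaves = {7,8,9}. Remove smallest leaf 7, emit neighbor 3.
Step 3: leaves = {3,8,9}. Remove smallest leaf 3, emit neighbor 6.
Step 4: leaves = {6,8,9}. Remove smallest leaf 6, emit neighbor 5.
Step 5: leaves = {8,9}. Remove smallest leaf 8, emit neighbor 2.
Step 6: leaves = {2,9}. Remove smallest leaf 2, emit neighbor 5.
Step 7: leaves = {5,9}. Remove smallest leaf 5, emit neighbor 4.
Step 8: leaves = {4,9}. Remove smallest leaf 4, emit neighbor 10.
Done: 2 vertices remain (9, 10). Sequence = [8 3 6 5 2 5 4 10]

Answer: 8 3 6 5 2 5 4 10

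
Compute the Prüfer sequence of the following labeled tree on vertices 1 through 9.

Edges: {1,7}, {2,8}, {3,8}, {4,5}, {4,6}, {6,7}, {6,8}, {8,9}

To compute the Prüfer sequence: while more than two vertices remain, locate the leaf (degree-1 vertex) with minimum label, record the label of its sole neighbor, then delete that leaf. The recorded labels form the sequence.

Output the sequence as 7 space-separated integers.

Step 1: leaves = {1,2,3,5,9}. Remove smallest leaf 1, emit neighbor 7.
Step 2: leaves = {2,3,5,7,9}. Remove smallest leaf 2, emit neighbor 8.
Step 3: leaves = {3,5,7,9}. Remove smallest leaf 3, emit neighbor 8.
Step 4: leaves = {5,7,9}. Remove smallest leaf 5, emit neighbor 4.
Step 5: leaves = {4,7,9}. Remove smallest leaf 4, emit neighbor 6.
Step 6: leaves = {7,9}. Remove smallest leaf 7, emit neighbor 6.
Step 7: leaves = {6,9}. Remove smallest leaf 6, emit neighbor 8.
Done: 2 vertices remain (8, 9). Sequence = [7 8 8 4 6 6 8]

Answer: 7 8 8 4 6 6 8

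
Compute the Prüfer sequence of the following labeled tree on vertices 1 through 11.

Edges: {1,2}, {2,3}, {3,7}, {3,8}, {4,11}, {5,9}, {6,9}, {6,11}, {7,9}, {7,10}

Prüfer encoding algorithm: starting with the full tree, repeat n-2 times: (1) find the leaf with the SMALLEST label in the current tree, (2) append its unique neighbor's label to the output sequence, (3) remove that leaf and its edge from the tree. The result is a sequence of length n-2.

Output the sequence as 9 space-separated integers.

Step 1: leaves = {1,4,5,8,10}. Remove smallest leaf 1, emit neighbor 2.
Step 2: leaves = {2,4,5,8,10}. Remove smallest leaf 2, emit neighbor 3.
Step 3: leaves = {4,5,8,10}. Remove smallest leaf 4, emit neighbor 11.
Step 4: leaves = {5,8,10,11}. Remove smallest leaf 5, emit neighbor 9.
Step 5: leaves = {8,10,11}. Remove smallest leaf 8, emit neighbor 3.
Step 6: leaves = {3,10,11}. Remove smallest leaf 3, emit neighbor 7.
Step 7: leaves = {10,11}. Remove smallest leaf 10, emit neighbor 7.
Step 8: leaves = {7,11}. Remove smallest leaf 7, emit neighbor 9.
Step 9: leaves = {9,11}. Remove smallest leaf 9, emit neighbor 6.
Done: 2 vertices remain (6, 11). Sequence = [2 3 11 9 3 7 7 9 6]

Answer: 2 3 11 9 3 7 7 9 6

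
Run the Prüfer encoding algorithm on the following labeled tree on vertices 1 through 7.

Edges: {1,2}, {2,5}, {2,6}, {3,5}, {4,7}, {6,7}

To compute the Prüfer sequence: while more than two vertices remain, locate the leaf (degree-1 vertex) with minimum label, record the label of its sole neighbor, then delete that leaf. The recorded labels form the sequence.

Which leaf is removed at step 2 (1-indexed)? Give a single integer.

Step 1: current leaves = {1,3,4}. Remove leaf 1 (neighbor: 2).
Step 2: current leaves = {3,4}. Remove leaf 3 (neighbor: 5).

Answer: 3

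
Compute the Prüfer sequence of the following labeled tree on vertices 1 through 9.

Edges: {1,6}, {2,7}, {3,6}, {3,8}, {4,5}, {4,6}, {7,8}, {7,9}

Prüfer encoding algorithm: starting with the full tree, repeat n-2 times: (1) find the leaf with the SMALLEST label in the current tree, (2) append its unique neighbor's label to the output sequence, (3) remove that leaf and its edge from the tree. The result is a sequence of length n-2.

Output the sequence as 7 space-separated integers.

Step 1: leaves = {1,2,5,9}. Remove smallest leaf 1, emit neighbor 6.
Step 2: leaves = {2,5,9}. Remove smallest leaf 2, emit neighbor 7.
Step 3: leaves = {5,9}. Remove smallest leaf 5, emit neighbor 4.
Step 4: leaves = {4,9}. Remove smallest leaf 4, emit neighbor 6.
Step 5: leaves = {6,9}. Remove smallest leaf 6, emit neighbor 3.
Step 6: leaves = {3,9}. Remove smallest leaf 3, emit neighbor 8.
Step 7: leaves = {8,9}. Remove smallest leaf 8, emit neighbor 7.
Done: 2 vertices remain (7, 9). Sequence = [6 7 4 6 3 8 7]

Answer: 6 7 4 6 3 8 7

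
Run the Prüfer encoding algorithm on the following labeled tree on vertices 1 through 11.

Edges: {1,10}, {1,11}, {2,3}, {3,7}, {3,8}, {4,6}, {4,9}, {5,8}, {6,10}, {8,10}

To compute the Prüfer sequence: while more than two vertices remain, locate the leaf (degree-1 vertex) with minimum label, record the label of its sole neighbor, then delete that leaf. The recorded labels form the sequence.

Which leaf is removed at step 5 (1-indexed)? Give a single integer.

Step 1: current leaves = {2,5,7,9,11}. Remove leaf 2 (neighbor: 3).
Step 2: current leaves = {5,7,9,11}. Remove leaf 5 (neighbor: 8).
Step 3: current leaves = {7,9,11}. Remove leaf 7 (neighbor: 3).
Step 4: current leaves = {3,9,11}. Remove leaf 3 (neighbor: 8).
Step 5: current leaves = {8,9,11}. Remove leaf 8 (neighbor: 10).

Answer: 8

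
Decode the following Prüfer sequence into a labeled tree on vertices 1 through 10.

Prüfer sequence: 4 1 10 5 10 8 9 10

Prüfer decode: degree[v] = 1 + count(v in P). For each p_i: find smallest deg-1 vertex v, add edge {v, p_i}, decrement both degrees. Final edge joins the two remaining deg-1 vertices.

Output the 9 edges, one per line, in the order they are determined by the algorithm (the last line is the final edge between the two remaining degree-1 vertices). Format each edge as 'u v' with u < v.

Initial degrees: {1:2, 2:1, 3:1, 4:2, 5:2, 6:1, 7:1, 8:2, 9:2, 10:4}
Step 1: smallest deg-1 vertex = 2, p_1 = 4. Add edge {2,4}. Now deg[2]=0, deg[4]=1.
Step 2: smallest deg-1 vertex = 3, p_2 = 1. Add edge {1,3}. Now deg[3]=0, deg[1]=1.
Step 3: smallest deg-1 vertex = 1, p_3 = 10. Add edge {1,10}. Now deg[1]=0, deg[10]=3.
Step 4: smallest deg-1 vertex = 4, p_4 = 5. Add edge {4,5}. Now deg[4]=0, deg[5]=1.
Step 5: smallest deg-1 vertex = 5, p_5 = 10. Add edge {5,10}. Now deg[5]=0, deg[10]=2.
Step 6: smallest deg-1 vertex = 6, p_6 = 8. Add edge {6,8}. Now deg[6]=0, deg[8]=1.
Step 7: smallest deg-1 vertex = 7, p_7 = 9. Add edge {7,9}. Now deg[7]=0, deg[9]=1.
Step 8: smallest deg-1 vertex = 8, p_8 = 10. Add edge {8,10}. Now deg[8]=0, deg[10]=1.
Final: two remaining deg-1 vertices are 9, 10. Add edge {9,10}.

Answer: 2 4
1 3
1 10
4 5
5 10
6 8
7 9
8 10
9 10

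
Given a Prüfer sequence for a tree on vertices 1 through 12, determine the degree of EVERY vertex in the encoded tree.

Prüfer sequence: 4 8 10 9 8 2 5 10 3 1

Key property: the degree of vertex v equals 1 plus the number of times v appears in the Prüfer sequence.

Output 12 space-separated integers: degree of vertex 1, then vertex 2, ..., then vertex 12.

Answer: 2 2 2 2 2 1 1 3 2 3 1 1

Derivation:
p_1 = 4: count[4] becomes 1
p_2 = 8: count[8] becomes 1
p_3 = 10: count[10] becomes 1
p_4 = 9: count[9] becomes 1
p_5 = 8: count[8] becomes 2
p_6 = 2: count[2] becomes 1
p_7 = 5: count[5] becomes 1
p_8 = 10: count[10] becomes 2
p_9 = 3: count[3] becomes 1
p_10 = 1: count[1] becomes 1
Degrees (1 + count): deg[1]=1+1=2, deg[2]=1+1=2, deg[3]=1+1=2, deg[4]=1+1=2, deg[5]=1+1=2, deg[6]=1+0=1, deg[7]=1+0=1, deg[8]=1+2=3, deg[9]=1+1=2, deg[10]=1+2=3, deg[11]=1+0=1, deg[12]=1+0=1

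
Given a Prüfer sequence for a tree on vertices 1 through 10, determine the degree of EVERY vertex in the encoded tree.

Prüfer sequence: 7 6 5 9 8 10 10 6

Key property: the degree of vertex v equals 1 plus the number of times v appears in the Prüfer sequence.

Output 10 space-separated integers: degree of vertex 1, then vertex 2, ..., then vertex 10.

p_1 = 7: count[7] becomes 1
p_2 = 6: count[6] becomes 1
p_3 = 5: count[5] becomes 1
p_4 = 9: count[9] becomes 1
p_5 = 8: count[8] becomes 1
p_6 = 10: count[10] becomes 1
p_7 = 10: count[10] becomes 2
p_8 = 6: count[6] becomes 2
Degrees (1 + count): deg[1]=1+0=1, deg[2]=1+0=1, deg[3]=1+0=1, deg[4]=1+0=1, deg[5]=1+1=2, deg[6]=1+2=3, deg[7]=1+1=2, deg[8]=1+1=2, deg[9]=1+1=2, deg[10]=1+2=3

Answer: 1 1 1 1 2 3 2 2 2 3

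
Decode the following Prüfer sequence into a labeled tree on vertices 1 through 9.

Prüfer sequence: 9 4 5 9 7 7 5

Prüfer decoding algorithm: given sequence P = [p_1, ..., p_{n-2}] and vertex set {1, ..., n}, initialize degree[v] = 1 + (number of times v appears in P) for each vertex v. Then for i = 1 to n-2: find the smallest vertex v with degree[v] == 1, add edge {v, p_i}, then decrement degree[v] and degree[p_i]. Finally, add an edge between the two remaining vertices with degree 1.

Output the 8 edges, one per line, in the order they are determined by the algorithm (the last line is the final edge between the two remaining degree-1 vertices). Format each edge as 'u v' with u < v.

Answer: 1 9
2 4
3 5
4 9
6 7
7 8
5 7
5 9

Derivation:
Initial degrees: {1:1, 2:1, 3:1, 4:2, 5:3, 6:1, 7:3, 8:1, 9:3}
Step 1: smallest deg-1 vertex = 1, p_1 = 9. Add edge {1,9}. Now deg[1]=0, deg[9]=2.
Step 2: smallest deg-1 vertex = 2, p_2 = 4. Add edge {2,4}. Now deg[2]=0, deg[4]=1.
Step 3: smallest deg-1 vertex = 3, p_3 = 5. Add edge {3,5}. Now deg[3]=0, deg[5]=2.
Step 4: smallest deg-1 vertex = 4, p_4 = 9. Add edge {4,9}. Now deg[4]=0, deg[9]=1.
Step 5: smallest deg-1 vertex = 6, p_5 = 7. Add edge {6,7}. Now deg[6]=0, deg[7]=2.
Step 6: smallest deg-1 vertex = 8, p_6 = 7. Add edge {7,8}. Now deg[8]=0, deg[7]=1.
Step 7: smallest deg-1 vertex = 7, p_7 = 5. Add edge {5,7}. Now deg[7]=0, deg[5]=1.
Final: two remaining deg-1 vertices are 5, 9. Add edge {5,9}.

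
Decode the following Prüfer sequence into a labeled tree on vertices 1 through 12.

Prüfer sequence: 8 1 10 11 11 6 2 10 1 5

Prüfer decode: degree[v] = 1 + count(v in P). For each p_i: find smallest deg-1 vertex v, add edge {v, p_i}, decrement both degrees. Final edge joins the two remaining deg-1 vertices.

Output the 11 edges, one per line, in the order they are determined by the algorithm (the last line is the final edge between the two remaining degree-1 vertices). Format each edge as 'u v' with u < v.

Initial degrees: {1:3, 2:2, 3:1, 4:1, 5:2, 6:2, 7:1, 8:2, 9:1, 10:3, 11:3, 12:1}
Step 1: smallest deg-1 vertex = 3, p_1 = 8. Add edge {3,8}. Now deg[3]=0, deg[8]=1.
Step 2: smallest deg-1 vertex = 4, p_2 = 1. Add edge {1,4}. Now deg[4]=0, deg[1]=2.
Step 3: smallest deg-1 vertex = 7, p_3 = 10. Add edge {7,10}. Now deg[7]=0, deg[10]=2.
Step 4: smallest deg-1 vertex = 8, p_4 = 11. Add edge {8,11}. Now deg[8]=0, deg[11]=2.
Step 5: smallest deg-1 vertex = 9, p_5 = 11. Add edge {9,11}. Now deg[9]=0, deg[11]=1.
Step 6: smallest deg-1 vertex = 11, p_6 = 6. Add edge {6,11}. Now deg[11]=0, deg[6]=1.
Step 7: smallest deg-1 vertex = 6, p_7 = 2. Add edge {2,6}. Now deg[6]=0, deg[2]=1.
Step 8: smallest deg-1 vertex = 2, p_8 = 10. Add edge {2,10}. Now deg[2]=0, deg[10]=1.
Step 9: smallest deg-1 vertex = 10, p_9 = 1. Add edge {1,10}. Now deg[10]=0, deg[1]=1.
Step 10: smallest deg-1 vertex = 1, p_10 = 5. Add edge {1,5}. Now deg[1]=0, deg[5]=1.
Final: two remaining deg-1 vertices are 5, 12. Add edge {5,12}.

Answer: 3 8
1 4
7 10
8 11
9 11
6 11
2 6
2 10
1 10
1 5
5 12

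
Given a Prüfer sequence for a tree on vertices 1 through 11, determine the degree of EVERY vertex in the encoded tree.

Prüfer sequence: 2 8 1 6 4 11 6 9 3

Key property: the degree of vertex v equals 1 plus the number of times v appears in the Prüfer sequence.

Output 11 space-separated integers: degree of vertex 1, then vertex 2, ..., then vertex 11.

p_1 = 2: count[2] becomes 1
p_2 = 8: count[8] becomes 1
p_3 = 1: count[1] becomes 1
p_4 = 6: count[6] becomes 1
p_5 = 4: count[4] becomes 1
p_6 = 11: count[11] becomes 1
p_7 = 6: count[6] becomes 2
p_8 = 9: count[9] becomes 1
p_9 = 3: count[3] becomes 1
Degrees (1 + count): deg[1]=1+1=2, deg[2]=1+1=2, deg[3]=1+1=2, deg[4]=1+1=2, deg[5]=1+0=1, deg[6]=1+2=3, deg[7]=1+0=1, deg[8]=1+1=2, deg[9]=1+1=2, deg[10]=1+0=1, deg[11]=1+1=2

Answer: 2 2 2 2 1 3 1 2 2 1 2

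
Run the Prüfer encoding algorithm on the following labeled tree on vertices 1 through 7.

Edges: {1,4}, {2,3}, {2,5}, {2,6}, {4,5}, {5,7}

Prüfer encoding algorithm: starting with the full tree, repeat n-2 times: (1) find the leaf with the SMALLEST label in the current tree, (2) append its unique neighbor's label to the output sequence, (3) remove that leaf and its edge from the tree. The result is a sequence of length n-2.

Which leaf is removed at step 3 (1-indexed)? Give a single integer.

Answer: 4

Derivation:
Step 1: current leaves = {1,3,6,7}. Remove leaf 1 (neighbor: 4).
Step 2: current leaves = {3,4,6,7}. Remove leaf 3 (neighbor: 2).
Step 3: current leaves = {4,6,7}. Remove leaf 4 (neighbor: 5).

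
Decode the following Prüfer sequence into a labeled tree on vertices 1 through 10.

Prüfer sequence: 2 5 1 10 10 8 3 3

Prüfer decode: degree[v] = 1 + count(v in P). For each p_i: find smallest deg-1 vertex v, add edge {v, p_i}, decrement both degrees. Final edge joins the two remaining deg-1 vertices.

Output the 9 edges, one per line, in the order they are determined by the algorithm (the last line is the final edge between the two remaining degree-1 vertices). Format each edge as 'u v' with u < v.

Initial degrees: {1:2, 2:2, 3:3, 4:1, 5:2, 6:1, 7:1, 8:2, 9:1, 10:3}
Step 1: smallest deg-1 vertex = 4, p_1 = 2. Add edge {2,4}. Now deg[4]=0, deg[2]=1.
Step 2: smallest deg-1 vertex = 2, p_2 = 5. Add edge {2,5}. Now deg[2]=0, deg[5]=1.
Step 3: smallest deg-1 vertex = 5, p_3 = 1. Add edge {1,5}. Now deg[5]=0, deg[1]=1.
Step 4: smallest deg-1 vertex = 1, p_4 = 10. Add edge {1,10}. Now deg[1]=0, deg[10]=2.
Step 5: smallest deg-1 vertex = 6, p_5 = 10. Add edge {6,10}. Now deg[6]=0, deg[10]=1.
Step 6: smallest deg-1 vertex = 7, p_6 = 8. Add edge {7,8}. Now deg[7]=0, deg[8]=1.
Step 7: smallest deg-1 vertex = 8, p_7 = 3. Add edge {3,8}. Now deg[8]=0, deg[3]=2.
Step 8: smallest deg-1 vertex = 9, p_8 = 3. Add edge {3,9}. Now deg[9]=0, deg[3]=1.
Final: two remaining deg-1 vertices are 3, 10. Add edge {3,10}.

Answer: 2 4
2 5
1 5
1 10
6 10
7 8
3 8
3 9
3 10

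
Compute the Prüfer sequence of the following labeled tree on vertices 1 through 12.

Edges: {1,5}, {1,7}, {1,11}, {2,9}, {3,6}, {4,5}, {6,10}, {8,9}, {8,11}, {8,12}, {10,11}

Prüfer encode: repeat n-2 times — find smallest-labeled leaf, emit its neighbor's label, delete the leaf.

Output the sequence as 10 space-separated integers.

Step 1: leaves = {2,3,4,7,12}. Remove smallest leaf 2, emit neighbor 9.
Step 2: leaves = {3,4,7,9,12}. Remove smallest leaf 3, emit neighbor 6.
Step 3: leaves = {4,6,7,9,12}. Remove smallest leaf 4, emit neighbor 5.
Step 4: leaves = {5,6,7,9,12}. Remove smallest leaf 5, emit neighbor 1.
Step 5: leaves = {6,7,9,12}. Remove smallest leaf 6, emit neighbor 10.
Step 6: leaves = {7,9,10,12}. Remove smallest leaf 7, emit neighbor 1.
Step 7: leaves = {1,9,10,12}. Remove smallest leaf 1, emit neighbor 11.
Step 8: leaves = {9,10,12}. Remove smallest leaf 9, emit neighbor 8.
Step 9: leaves = {10,12}. Remove smallest leaf 10, emit neighbor 11.
Step 10: leaves = {11,12}. Remove smallest leaf 11, emit neighbor 8.
Done: 2 vertices remain (8, 12). Sequence = [9 6 5 1 10 1 11 8 11 8]

Answer: 9 6 5 1 10 1 11 8 11 8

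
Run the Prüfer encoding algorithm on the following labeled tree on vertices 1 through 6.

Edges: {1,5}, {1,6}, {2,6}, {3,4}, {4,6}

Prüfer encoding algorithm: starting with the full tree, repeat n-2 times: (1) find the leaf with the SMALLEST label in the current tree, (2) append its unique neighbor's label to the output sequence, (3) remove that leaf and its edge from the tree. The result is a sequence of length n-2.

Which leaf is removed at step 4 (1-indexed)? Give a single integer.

Step 1: current leaves = {2,3,5}. Remove leaf 2 (neighbor: 6).
Step 2: current leaves = {3,5}. Remove leaf 3 (neighbor: 4).
Step 3: current leaves = {4,5}. Remove leaf 4 (neighbor: 6).
Step 4: current leaves = {5,6}. Remove leaf 5 (neighbor: 1).

Answer: 5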